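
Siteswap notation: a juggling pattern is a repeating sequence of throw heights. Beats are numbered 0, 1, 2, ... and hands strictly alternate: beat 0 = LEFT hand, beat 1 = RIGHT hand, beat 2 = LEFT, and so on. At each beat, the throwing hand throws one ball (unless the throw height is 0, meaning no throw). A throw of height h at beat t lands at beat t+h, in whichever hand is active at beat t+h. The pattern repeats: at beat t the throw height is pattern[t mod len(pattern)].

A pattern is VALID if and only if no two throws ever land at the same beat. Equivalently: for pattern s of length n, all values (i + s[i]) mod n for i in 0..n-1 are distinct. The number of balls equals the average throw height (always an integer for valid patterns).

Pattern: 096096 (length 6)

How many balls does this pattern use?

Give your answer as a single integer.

Answer: 5

Derivation:
Pattern = [0, 9, 6, 0, 9, 6], length n = 6
  position 0: throw height = 0, running sum = 0
  position 1: throw height = 9, running sum = 9
  position 2: throw height = 6, running sum = 15
  position 3: throw height = 0, running sum = 15
  position 4: throw height = 9, running sum = 24
  position 5: throw height = 6, running sum = 30
Total sum = 30; balls = sum / n = 30 / 6 = 5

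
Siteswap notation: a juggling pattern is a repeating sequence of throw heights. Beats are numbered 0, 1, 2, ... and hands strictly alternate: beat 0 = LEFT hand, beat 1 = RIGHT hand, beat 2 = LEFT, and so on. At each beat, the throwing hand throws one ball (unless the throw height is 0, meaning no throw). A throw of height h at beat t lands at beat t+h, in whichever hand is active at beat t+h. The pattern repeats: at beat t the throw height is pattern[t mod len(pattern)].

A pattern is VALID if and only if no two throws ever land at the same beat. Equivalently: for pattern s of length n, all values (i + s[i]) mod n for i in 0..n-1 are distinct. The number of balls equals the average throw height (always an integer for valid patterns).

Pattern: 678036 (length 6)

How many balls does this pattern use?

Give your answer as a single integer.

Pattern = [6, 7, 8, 0, 3, 6], length n = 6
  position 0: throw height = 6, running sum = 6
  position 1: throw height = 7, running sum = 13
  position 2: throw height = 8, running sum = 21
  position 3: throw height = 0, running sum = 21
  position 4: throw height = 3, running sum = 24
  position 5: throw height = 6, running sum = 30
Total sum = 30; balls = sum / n = 30 / 6 = 5

Answer: 5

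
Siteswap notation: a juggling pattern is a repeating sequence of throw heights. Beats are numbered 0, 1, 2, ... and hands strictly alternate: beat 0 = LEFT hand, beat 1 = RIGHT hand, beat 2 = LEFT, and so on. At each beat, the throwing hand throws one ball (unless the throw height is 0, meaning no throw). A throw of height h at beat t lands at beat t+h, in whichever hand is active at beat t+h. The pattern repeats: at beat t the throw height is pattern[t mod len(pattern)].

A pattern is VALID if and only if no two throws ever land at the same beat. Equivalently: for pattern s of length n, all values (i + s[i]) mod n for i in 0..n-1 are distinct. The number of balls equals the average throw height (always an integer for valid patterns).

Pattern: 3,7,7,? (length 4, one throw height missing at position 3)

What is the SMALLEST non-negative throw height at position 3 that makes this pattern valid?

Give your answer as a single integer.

Answer: 3

Derivation:
i=0: (0 + 3) mod 4 = 3
i=1: (1 + 7) mod 4 = 0
i=2: (2 + 7) mod 4 = 1
i=3: s[i]=? (unknown)
Known residues: [0, 1, 3]; need a permutation of 0..3, so missing residue r = 2
Need (3 + s) mod 4 = 2; smallest s = (2 - 3) mod 4 = 3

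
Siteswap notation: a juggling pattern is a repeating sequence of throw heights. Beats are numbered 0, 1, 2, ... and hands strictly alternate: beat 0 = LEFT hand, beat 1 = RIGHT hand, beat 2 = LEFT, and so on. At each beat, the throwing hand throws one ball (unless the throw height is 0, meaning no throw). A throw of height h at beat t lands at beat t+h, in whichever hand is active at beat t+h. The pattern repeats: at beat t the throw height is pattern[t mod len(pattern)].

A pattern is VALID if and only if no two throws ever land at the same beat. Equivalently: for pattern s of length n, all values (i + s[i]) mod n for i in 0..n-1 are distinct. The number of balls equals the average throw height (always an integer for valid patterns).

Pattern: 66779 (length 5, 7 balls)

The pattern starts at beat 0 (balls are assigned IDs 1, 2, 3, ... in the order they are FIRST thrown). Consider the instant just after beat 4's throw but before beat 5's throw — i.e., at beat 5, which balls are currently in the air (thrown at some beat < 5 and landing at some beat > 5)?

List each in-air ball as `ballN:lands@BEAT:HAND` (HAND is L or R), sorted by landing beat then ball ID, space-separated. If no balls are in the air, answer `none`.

Beat 0 (L): throw ball1 h=6 -> lands@6:L; in-air after throw: [b1@6:L]
Beat 1 (R): throw ball2 h=6 -> lands@7:R; in-air after throw: [b1@6:L b2@7:R]
Beat 2 (L): throw ball3 h=7 -> lands@9:R; in-air after throw: [b1@6:L b2@7:R b3@9:R]
Beat 3 (R): throw ball4 h=7 -> lands@10:L; in-air after throw: [b1@6:L b2@7:R b3@9:R b4@10:L]
Beat 4 (L): throw ball5 h=9 -> lands@13:R; in-air after throw: [b1@6:L b2@7:R b3@9:R b4@10:L b5@13:R]
Beat 5 (R): throw ball6 h=6 -> lands@11:R; in-air after throw: [b1@6:L b2@7:R b3@9:R b4@10:L b6@11:R b5@13:R]

Answer: ball1:lands@6:L ball2:lands@7:R ball3:lands@9:R ball4:lands@10:L ball5:lands@13:R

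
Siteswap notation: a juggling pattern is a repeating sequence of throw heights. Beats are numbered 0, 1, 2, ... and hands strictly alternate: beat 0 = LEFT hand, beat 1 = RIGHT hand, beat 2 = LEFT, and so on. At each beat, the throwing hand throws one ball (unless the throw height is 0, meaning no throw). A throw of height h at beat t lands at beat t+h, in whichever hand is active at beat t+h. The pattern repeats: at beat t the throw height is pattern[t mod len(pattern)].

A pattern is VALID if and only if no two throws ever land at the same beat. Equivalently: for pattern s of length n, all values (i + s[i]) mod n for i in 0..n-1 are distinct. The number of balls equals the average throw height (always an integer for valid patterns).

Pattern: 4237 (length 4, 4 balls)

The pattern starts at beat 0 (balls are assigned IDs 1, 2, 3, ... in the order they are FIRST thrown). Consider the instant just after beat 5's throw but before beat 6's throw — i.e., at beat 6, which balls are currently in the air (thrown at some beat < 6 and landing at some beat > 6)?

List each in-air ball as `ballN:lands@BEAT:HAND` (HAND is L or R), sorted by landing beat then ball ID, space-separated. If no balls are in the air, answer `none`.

Answer: ball3:lands@7:R ball1:lands@8:L ball2:lands@10:L

Derivation:
Beat 0 (L): throw ball1 h=4 -> lands@4:L; in-air after throw: [b1@4:L]
Beat 1 (R): throw ball2 h=2 -> lands@3:R; in-air after throw: [b2@3:R b1@4:L]
Beat 2 (L): throw ball3 h=3 -> lands@5:R; in-air after throw: [b2@3:R b1@4:L b3@5:R]
Beat 3 (R): throw ball2 h=7 -> lands@10:L; in-air after throw: [b1@4:L b3@5:R b2@10:L]
Beat 4 (L): throw ball1 h=4 -> lands@8:L; in-air after throw: [b3@5:R b1@8:L b2@10:L]
Beat 5 (R): throw ball3 h=2 -> lands@7:R; in-air after throw: [b3@7:R b1@8:L b2@10:L]
Beat 6 (L): throw ball4 h=3 -> lands@9:R; in-air after throw: [b3@7:R b1@8:L b4@9:R b2@10:L]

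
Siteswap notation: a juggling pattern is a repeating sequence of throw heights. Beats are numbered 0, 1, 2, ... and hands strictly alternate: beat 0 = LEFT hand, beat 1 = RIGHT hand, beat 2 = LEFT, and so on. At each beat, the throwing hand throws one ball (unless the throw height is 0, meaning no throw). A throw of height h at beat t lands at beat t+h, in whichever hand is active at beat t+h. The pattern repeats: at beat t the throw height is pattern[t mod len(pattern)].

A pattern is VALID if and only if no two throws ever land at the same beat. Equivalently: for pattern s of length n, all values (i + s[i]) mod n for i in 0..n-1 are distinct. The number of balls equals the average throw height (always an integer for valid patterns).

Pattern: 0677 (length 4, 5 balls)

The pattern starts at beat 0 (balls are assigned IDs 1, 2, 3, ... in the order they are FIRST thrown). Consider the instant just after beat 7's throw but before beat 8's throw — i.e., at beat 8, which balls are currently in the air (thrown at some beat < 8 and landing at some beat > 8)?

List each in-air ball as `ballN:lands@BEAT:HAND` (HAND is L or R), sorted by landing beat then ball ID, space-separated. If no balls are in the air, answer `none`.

Answer: ball2:lands@9:R ball3:lands@10:L ball4:lands@11:R ball5:lands@13:R ball1:lands@14:L

Derivation:
Beat 1 (R): throw ball1 h=6 -> lands@7:R; in-air after throw: [b1@7:R]
Beat 2 (L): throw ball2 h=7 -> lands@9:R; in-air after throw: [b1@7:R b2@9:R]
Beat 3 (R): throw ball3 h=7 -> lands@10:L; in-air after throw: [b1@7:R b2@9:R b3@10:L]
Beat 5 (R): throw ball4 h=6 -> lands@11:R; in-air after throw: [b1@7:R b2@9:R b3@10:L b4@11:R]
Beat 6 (L): throw ball5 h=7 -> lands@13:R; in-air after throw: [b1@7:R b2@9:R b3@10:L b4@11:R b5@13:R]
Beat 7 (R): throw ball1 h=7 -> lands@14:L; in-air after throw: [b2@9:R b3@10:L b4@11:R b5@13:R b1@14:L]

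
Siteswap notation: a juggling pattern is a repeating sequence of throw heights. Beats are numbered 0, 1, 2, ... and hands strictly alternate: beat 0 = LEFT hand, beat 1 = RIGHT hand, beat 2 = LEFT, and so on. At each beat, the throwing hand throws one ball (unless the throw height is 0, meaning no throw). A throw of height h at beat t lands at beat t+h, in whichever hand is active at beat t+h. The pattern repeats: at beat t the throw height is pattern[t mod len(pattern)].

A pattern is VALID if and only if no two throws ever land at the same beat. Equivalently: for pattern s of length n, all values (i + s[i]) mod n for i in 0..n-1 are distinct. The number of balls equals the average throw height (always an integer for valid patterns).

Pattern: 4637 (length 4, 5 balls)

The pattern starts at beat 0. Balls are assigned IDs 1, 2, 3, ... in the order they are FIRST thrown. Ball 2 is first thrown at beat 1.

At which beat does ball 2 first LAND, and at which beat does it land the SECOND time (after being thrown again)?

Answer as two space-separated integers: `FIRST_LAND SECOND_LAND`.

Answer: 7 14

Derivation:
Beat 0 (L): throw ball1 h=4 -> lands@4:L; in-air after throw: [b1@4:L]
Beat 1 (R): throw ball2 h=6 -> lands@7:R; in-air after throw: [b1@4:L b2@7:R]
Beat 2 (L): throw ball3 h=3 -> lands@5:R; in-air after throw: [b1@4:L b3@5:R b2@7:R]
Beat 3 (R): throw ball4 h=7 -> lands@10:L; in-air after throw: [b1@4:L b3@5:R b2@7:R b4@10:L]
Beat 4 (L): throw ball1 h=4 -> lands@8:L; in-air after throw: [b3@5:R b2@7:R b1@8:L b4@10:L]
Beat 5 (R): throw ball3 h=6 -> lands@11:R; in-air after throw: [b2@7:R b1@8:L b4@10:L b3@11:R]
Beat 6 (L): throw ball5 h=3 -> lands@9:R; in-air after throw: [b2@7:R b1@8:L b5@9:R b4@10:L b3@11:R]
Beat 7 (R): throw ball2 h=7 -> lands@14:L; in-air after throw: [b1@8:L b5@9:R b4@10:L b3@11:R b2@14:L]
Beat 8 (L): throw ball1 h=4 -> lands@12:L; in-air after throw: [b5@9:R b4@10:L b3@11:R b1@12:L b2@14:L]
Beat 9 (R): throw ball5 h=6 -> lands@15:R; in-air after throw: [b4@10:L b3@11:R b1@12:L b2@14:L b5@15:R]
Beat 10 (L): throw ball4 h=3 -> lands@13:R; in-air after throw: [b3@11:R b1@12:L b4@13:R b2@14:L b5@15:R]
Beat 11 (R): throw ball3 h=7 -> lands@18:L; in-air after throw: [b1@12:L b4@13:R b2@14:L b5@15:R b3@18:L]
Beat 12 (L): throw ball1 h=4 -> lands@16:L; in-air after throw: [b4@13:R b2@14:L b5@15:R b1@16:L b3@18:L]
Beat 13 (R): throw ball4 h=6 -> lands@19:R; in-air after throw: [b2@14:L b5@15:R b1@16:L b3@18:L b4@19:R]
Beat 14 (L): throw ball2 h=3 -> lands@17:R; in-air after throw: [b5@15:R b1@16:L b2@17:R b3@18:L b4@19:R]
Ball 2: thrown@1 h=6 -> first land @7; rethrown@7 h=7 -> second land @14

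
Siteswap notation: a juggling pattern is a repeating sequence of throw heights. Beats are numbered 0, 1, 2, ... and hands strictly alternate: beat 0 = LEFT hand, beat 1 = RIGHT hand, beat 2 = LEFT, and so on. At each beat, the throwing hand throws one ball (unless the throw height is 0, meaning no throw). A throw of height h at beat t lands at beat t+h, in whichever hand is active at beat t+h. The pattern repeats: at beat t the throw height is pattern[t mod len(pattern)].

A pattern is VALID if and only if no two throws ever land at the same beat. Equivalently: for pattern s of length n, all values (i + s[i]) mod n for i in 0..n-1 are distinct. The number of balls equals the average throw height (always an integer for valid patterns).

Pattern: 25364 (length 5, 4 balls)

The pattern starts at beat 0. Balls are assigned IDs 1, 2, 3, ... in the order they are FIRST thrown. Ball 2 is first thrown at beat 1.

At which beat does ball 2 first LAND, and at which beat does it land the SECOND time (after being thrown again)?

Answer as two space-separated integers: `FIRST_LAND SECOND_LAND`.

Beat 0 (L): throw ball1 h=2 -> lands@2:L; in-air after throw: [b1@2:L]
Beat 1 (R): throw ball2 h=5 -> lands@6:L; in-air after throw: [b1@2:L b2@6:L]
Beat 2 (L): throw ball1 h=3 -> lands@5:R; in-air after throw: [b1@5:R b2@6:L]
Beat 3 (R): throw ball3 h=6 -> lands@9:R; in-air after throw: [b1@5:R b2@6:L b3@9:R]
Beat 4 (L): throw ball4 h=4 -> lands@8:L; in-air after throw: [b1@5:R b2@6:L b4@8:L b3@9:R]
Beat 5 (R): throw ball1 h=2 -> lands@7:R; in-air after throw: [b2@6:L b1@7:R b4@8:L b3@9:R]
Beat 6 (L): throw ball2 h=5 -> lands@11:R; in-air after throw: [b1@7:R b4@8:L b3@9:R b2@11:R]
Beat 7 (R): throw ball1 h=3 -> lands@10:L; in-air after throw: [b4@8:L b3@9:R b1@10:L b2@11:R]
Beat 8 (L): throw ball4 h=6 -> lands@14:L; in-air after throw: [b3@9:R b1@10:L b2@11:R b4@14:L]
Beat 9 (R): throw ball3 h=4 -> lands@13:R; in-air after throw: [b1@10:L b2@11:R b3@13:R b4@14:L]
Beat 10 (L): throw ball1 h=2 -> lands@12:L; in-air after throw: [b2@11:R b1@12:L b3@13:R b4@14:L]
Beat 11 (R): throw ball2 h=5 -> lands@16:L; in-air after throw: [b1@12:L b3@13:R b4@14:L b2@16:L]
Ball 2: thrown@1 h=5 -> first land @6; rethrown@6 h=5 -> second land @11

Answer: 6 11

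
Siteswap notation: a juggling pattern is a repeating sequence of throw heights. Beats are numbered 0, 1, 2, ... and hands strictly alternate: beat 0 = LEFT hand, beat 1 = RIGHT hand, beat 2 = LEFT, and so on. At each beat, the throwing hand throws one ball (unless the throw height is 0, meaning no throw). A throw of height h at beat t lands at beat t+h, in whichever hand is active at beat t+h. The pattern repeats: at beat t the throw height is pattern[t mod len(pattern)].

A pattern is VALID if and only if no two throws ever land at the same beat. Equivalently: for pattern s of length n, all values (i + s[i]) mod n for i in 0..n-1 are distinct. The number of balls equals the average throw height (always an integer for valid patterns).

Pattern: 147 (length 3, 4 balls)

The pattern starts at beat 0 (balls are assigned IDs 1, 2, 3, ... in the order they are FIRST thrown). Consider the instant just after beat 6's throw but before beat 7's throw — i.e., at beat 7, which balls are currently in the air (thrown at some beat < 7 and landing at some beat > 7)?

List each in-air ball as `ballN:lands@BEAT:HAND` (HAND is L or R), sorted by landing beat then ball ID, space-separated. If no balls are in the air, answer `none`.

Answer: ball3:lands@8:L ball2:lands@9:R ball1:lands@12:L

Derivation:
Beat 0 (L): throw ball1 h=1 -> lands@1:R; in-air after throw: [b1@1:R]
Beat 1 (R): throw ball1 h=4 -> lands@5:R; in-air after throw: [b1@5:R]
Beat 2 (L): throw ball2 h=7 -> lands@9:R; in-air after throw: [b1@5:R b2@9:R]
Beat 3 (R): throw ball3 h=1 -> lands@4:L; in-air after throw: [b3@4:L b1@5:R b2@9:R]
Beat 4 (L): throw ball3 h=4 -> lands@8:L; in-air after throw: [b1@5:R b3@8:L b2@9:R]
Beat 5 (R): throw ball1 h=7 -> lands@12:L; in-air after throw: [b3@8:L b2@9:R b1@12:L]
Beat 6 (L): throw ball4 h=1 -> lands@7:R; in-air after throw: [b4@7:R b3@8:L b2@9:R b1@12:L]
Beat 7 (R): throw ball4 h=4 -> lands@11:R; in-air after throw: [b3@8:L b2@9:R b4@11:R b1@12:L]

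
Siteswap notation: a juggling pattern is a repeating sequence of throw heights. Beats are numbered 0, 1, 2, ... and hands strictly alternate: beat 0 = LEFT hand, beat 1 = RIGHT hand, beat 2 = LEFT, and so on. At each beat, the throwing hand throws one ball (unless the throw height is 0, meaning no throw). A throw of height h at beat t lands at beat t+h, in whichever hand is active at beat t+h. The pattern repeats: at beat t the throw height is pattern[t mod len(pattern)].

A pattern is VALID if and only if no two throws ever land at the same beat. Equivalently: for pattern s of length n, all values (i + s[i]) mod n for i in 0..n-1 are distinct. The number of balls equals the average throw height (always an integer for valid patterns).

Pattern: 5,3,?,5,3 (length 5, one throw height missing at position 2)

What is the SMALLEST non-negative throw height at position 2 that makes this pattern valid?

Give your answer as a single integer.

i=0: (0 + 5) mod 5 = 0
i=1: (1 + 3) mod 5 = 4
i=2: s[i]=? (unknown)
i=3: (3 + 5) mod 5 = 3
i=4: (4 + 3) mod 5 = 2
Known residues: [0, 2, 3, 4]; need a permutation of 0..4, so missing residue r = 1
Need (2 + s) mod 5 = 1; smallest s = (1 - 2) mod 5 = 4

Answer: 4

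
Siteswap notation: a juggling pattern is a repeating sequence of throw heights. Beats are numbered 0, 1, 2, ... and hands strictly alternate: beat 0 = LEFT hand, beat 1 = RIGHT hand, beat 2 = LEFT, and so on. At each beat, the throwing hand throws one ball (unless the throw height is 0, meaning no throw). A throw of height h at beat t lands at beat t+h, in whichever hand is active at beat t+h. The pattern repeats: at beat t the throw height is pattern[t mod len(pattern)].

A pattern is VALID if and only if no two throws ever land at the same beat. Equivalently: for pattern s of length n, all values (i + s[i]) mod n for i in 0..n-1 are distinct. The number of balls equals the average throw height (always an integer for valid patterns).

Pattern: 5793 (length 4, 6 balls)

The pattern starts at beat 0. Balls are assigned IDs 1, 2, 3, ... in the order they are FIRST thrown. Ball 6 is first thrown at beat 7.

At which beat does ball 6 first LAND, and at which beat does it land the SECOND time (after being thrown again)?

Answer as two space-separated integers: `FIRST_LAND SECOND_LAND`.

Beat 0 (L): throw ball1 h=5 -> lands@5:R; in-air after throw: [b1@5:R]
Beat 1 (R): throw ball2 h=7 -> lands@8:L; in-air after throw: [b1@5:R b2@8:L]
Beat 2 (L): throw ball3 h=9 -> lands@11:R; in-air after throw: [b1@5:R b2@8:L b3@11:R]
Beat 3 (R): throw ball4 h=3 -> lands@6:L; in-air after throw: [b1@5:R b4@6:L b2@8:L b3@11:R]
Beat 4 (L): throw ball5 h=5 -> lands@9:R; in-air after throw: [b1@5:R b4@6:L b2@8:L b5@9:R b3@11:R]
Beat 5 (R): throw ball1 h=7 -> lands@12:L; in-air after throw: [b4@6:L b2@8:L b5@9:R b3@11:R b1@12:L]
Beat 6 (L): throw ball4 h=9 -> lands@15:R; in-air after throw: [b2@8:L b5@9:R b3@11:R b1@12:L b4@15:R]
Beat 7 (R): throw ball6 h=3 -> lands@10:L; in-air after throw: [b2@8:L b5@9:R b6@10:L b3@11:R b1@12:L b4@15:R]
Beat 8 (L): throw ball2 h=5 -> lands@13:R; in-air after throw: [b5@9:R b6@10:L b3@11:R b1@12:L b2@13:R b4@15:R]
Beat 9 (R): throw ball5 h=7 -> lands@16:L; in-air after throw: [b6@10:L b3@11:R b1@12:L b2@13:R b4@15:R b5@16:L]
Beat 10 (L): throw ball6 h=9 -> lands@19:R; in-air after throw: [b3@11:R b1@12:L b2@13:R b4@15:R b5@16:L b6@19:R]
Beat 11 (R): throw ball3 h=3 -> lands@14:L; in-air after throw: [b1@12:L b2@13:R b3@14:L b4@15:R b5@16:L b6@19:R]
Beat 12 (L): throw ball1 h=5 -> lands@17:R; in-air after throw: [b2@13:R b3@14:L b4@15:R b5@16:L b1@17:R b6@19:R]
Beat 13 (R): throw ball2 h=7 -> lands@20:L; in-air after throw: [b3@14:L b4@15:R b5@16:L b1@17:R b6@19:R b2@20:L]
Beat 14 (L): throw ball3 h=9 -> lands@23:R; in-air after throw: [b4@15:R b5@16:L b1@17:R b6@19:R b2@20:L b3@23:R]
Beat 15 (R): throw ball4 h=3 -> lands@18:L; in-air after throw: [b5@16:L b1@17:R b4@18:L b6@19:R b2@20:L b3@23:R]
Beat 16 (L): throw ball5 h=5 -> lands@21:R; in-air after throw: [b1@17:R b4@18:L b6@19:R b2@20:L b5@21:R b3@23:R]
Beat 17 (R): throw ball1 h=7 -> lands@24:L; in-air after throw: [b4@18:L b6@19:R b2@20:L b5@21:R b3@23:R b1@24:L]
Beat 18 (L): throw ball4 h=9 -> lands@27:R; in-air after throw: [b6@19:R b2@20:L b5@21:R b3@23:R b1@24:L b4@27:R]
Beat 19 (R): throw ball6 h=3 -> lands@22:L; in-air after throw: [b2@20:L b5@21:R b6@22:L b3@23:R b1@24:L b4@27:R]
Ball 6: thrown@7 h=3 -> first land @10; rethrown@10 h=9 -> second land @19

Answer: 10 19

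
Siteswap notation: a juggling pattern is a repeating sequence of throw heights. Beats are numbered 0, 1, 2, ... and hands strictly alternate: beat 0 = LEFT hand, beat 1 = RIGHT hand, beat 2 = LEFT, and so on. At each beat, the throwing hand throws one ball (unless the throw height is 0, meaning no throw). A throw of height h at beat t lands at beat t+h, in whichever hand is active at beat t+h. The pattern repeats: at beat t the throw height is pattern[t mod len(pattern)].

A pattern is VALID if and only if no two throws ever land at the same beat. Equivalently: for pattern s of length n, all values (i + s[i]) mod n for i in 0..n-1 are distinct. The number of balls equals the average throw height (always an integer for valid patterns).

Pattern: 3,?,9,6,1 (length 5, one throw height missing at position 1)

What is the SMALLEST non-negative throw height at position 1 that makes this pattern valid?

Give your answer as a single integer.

Answer: 1

Derivation:
i=0: (0 + 3) mod 5 = 3
i=1: s[i]=? (unknown)
i=2: (2 + 9) mod 5 = 1
i=3: (3 + 6) mod 5 = 4
i=4: (4 + 1) mod 5 = 0
Known residues: [0, 1, 3, 4]; need a permutation of 0..4, so missing residue r = 2
Need (1 + s) mod 5 = 2; smallest s = (2 - 1) mod 5 = 1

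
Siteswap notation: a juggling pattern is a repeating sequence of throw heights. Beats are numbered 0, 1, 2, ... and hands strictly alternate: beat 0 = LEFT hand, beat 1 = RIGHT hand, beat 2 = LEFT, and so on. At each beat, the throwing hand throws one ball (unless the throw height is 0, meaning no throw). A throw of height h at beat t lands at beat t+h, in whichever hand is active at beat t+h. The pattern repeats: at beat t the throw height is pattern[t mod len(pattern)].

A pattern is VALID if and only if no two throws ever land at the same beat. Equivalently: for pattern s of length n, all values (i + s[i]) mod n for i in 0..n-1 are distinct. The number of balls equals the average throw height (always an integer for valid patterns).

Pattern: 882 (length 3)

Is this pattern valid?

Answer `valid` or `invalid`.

Answer: valid

Derivation:
i=0: (i + s[i]) mod n = (0 + 8) mod 3 = 2
i=1: (i + s[i]) mod n = (1 + 8) mod 3 = 0
i=2: (i + s[i]) mod n = (2 + 2) mod 3 = 1
Residues: [2, 0, 1], distinct: True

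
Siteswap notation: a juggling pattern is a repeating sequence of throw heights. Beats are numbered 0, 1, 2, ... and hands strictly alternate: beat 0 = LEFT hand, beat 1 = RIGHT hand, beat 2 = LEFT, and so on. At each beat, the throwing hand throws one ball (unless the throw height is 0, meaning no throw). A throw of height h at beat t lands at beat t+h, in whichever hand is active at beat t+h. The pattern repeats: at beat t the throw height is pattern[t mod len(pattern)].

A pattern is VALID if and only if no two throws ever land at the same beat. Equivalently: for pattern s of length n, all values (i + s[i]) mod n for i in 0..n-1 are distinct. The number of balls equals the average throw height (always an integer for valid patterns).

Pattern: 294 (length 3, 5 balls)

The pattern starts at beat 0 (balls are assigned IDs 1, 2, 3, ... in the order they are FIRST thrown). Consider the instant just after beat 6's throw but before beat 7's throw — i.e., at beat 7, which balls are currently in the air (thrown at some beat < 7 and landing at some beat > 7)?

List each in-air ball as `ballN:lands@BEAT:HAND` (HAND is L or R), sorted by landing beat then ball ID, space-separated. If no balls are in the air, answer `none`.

Beat 0 (L): throw ball1 h=2 -> lands@2:L; in-air after throw: [b1@2:L]
Beat 1 (R): throw ball2 h=9 -> lands@10:L; in-air after throw: [b1@2:L b2@10:L]
Beat 2 (L): throw ball1 h=4 -> lands@6:L; in-air after throw: [b1@6:L b2@10:L]
Beat 3 (R): throw ball3 h=2 -> lands@5:R; in-air after throw: [b3@5:R b1@6:L b2@10:L]
Beat 4 (L): throw ball4 h=9 -> lands@13:R; in-air after throw: [b3@5:R b1@6:L b2@10:L b4@13:R]
Beat 5 (R): throw ball3 h=4 -> lands@9:R; in-air after throw: [b1@6:L b3@9:R b2@10:L b4@13:R]
Beat 6 (L): throw ball1 h=2 -> lands@8:L; in-air after throw: [b1@8:L b3@9:R b2@10:L b4@13:R]
Beat 7 (R): throw ball5 h=9 -> lands@16:L; in-air after throw: [b1@8:L b3@9:R b2@10:L b4@13:R b5@16:L]

Answer: ball1:lands@8:L ball3:lands@9:R ball2:lands@10:L ball4:lands@13:R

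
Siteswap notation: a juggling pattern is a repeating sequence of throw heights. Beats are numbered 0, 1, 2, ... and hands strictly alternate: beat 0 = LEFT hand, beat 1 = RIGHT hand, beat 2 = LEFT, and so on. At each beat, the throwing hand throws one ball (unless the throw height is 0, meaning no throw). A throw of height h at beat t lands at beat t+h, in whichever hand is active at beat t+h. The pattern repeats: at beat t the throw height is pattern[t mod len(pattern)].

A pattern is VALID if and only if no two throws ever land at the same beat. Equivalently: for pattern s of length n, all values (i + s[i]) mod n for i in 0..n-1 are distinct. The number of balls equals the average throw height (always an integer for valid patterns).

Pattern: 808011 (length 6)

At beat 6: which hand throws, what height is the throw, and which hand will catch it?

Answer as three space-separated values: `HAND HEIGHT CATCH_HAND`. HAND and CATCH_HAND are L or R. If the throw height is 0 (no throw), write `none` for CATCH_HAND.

Answer: L 8 L

Derivation:
Beat 6: 6 mod 2 = 0, so hand = L
Throw height = pattern[6 mod 6] = pattern[0] = 8
Lands at beat 6+8=14, 14 mod 2 = 0, so catch hand = L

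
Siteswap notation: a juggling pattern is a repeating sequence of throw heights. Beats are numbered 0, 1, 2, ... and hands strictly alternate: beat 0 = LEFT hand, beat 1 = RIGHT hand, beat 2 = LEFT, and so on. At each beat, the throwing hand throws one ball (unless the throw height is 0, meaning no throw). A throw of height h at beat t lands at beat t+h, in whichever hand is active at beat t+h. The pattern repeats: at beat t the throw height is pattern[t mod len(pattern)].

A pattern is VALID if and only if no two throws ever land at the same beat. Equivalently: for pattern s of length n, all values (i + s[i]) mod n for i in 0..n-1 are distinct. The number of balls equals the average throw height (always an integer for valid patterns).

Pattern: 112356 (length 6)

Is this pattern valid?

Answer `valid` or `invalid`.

Answer: valid

Derivation:
i=0: (i + s[i]) mod n = (0 + 1) mod 6 = 1
i=1: (i + s[i]) mod n = (1 + 1) mod 6 = 2
i=2: (i + s[i]) mod n = (2 + 2) mod 6 = 4
i=3: (i + s[i]) mod n = (3 + 3) mod 6 = 0
i=4: (i + s[i]) mod n = (4 + 5) mod 6 = 3
i=5: (i + s[i]) mod n = (5 + 6) mod 6 = 5
Residues: [1, 2, 4, 0, 3, 5], distinct: True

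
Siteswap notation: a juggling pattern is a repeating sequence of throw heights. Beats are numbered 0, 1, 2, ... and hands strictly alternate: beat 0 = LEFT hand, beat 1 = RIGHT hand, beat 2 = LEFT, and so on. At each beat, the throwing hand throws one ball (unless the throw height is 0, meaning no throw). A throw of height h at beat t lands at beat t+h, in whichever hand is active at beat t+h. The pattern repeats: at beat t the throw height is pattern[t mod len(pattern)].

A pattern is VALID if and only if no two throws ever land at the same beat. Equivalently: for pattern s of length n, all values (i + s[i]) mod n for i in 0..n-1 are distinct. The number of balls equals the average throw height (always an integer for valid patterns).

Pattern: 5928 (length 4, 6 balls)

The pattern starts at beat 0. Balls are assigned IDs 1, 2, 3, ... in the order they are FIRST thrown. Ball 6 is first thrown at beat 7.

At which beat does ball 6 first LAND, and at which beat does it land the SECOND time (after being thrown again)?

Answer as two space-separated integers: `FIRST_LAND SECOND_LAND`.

Beat 0 (L): throw ball1 h=5 -> lands@5:R; in-air after throw: [b1@5:R]
Beat 1 (R): throw ball2 h=9 -> lands@10:L; in-air after throw: [b1@5:R b2@10:L]
Beat 2 (L): throw ball3 h=2 -> lands@4:L; in-air after throw: [b3@4:L b1@5:R b2@10:L]
Beat 3 (R): throw ball4 h=8 -> lands@11:R; in-air after throw: [b3@4:L b1@5:R b2@10:L b4@11:R]
Beat 4 (L): throw ball3 h=5 -> lands@9:R; in-air after throw: [b1@5:R b3@9:R b2@10:L b4@11:R]
Beat 5 (R): throw ball1 h=9 -> lands@14:L; in-air after throw: [b3@9:R b2@10:L b4@11:R b1@14:L]
Beat 6 (L): throw ball5 h=2 -> lands@8:L; in-air after throw: [b5@8:L b3@9:R b2@10:L b4@11:R b1@14:L]
Beat 7 (R): throw ball6 h=8 -> lands@15:R; in-air after throw: [b5@8:L b3@9:R b2@10:L b4@11:R b1@14:L b6@15:R]
Beat 8 (L): throw ball5 h=5 -> lands@13:R; in-air after throw: [b3@9:R b2@10:L b4@11:R b5@13:R b1@14:L b6@15:R]
Beat 9 (R): throw ball3 h=9 -> lands@18:L; in-air after throw: [b2@10:L b4@11:R b5@13:R b1@14:L b6@15:R b3@18:L]
Beat 10 (L): throw ball2 h=2 -> lands@12:L; in-air after throw: [b4@11:R b2@12:L b5@13:R b1@14:L b6@15:R b3@18:L]
Beat 11 (R): throw ball4 h=8 -> lands@19:R; in-air after throw: [b2@12:L b5@13:R b1@14:L b6@15:R b3@18:L b4@19:R]
Beat 12 (L): throw ball2 h=5 -> lands@17:R; in-air after throw: [b5@13:R b1@14:L b6@15:R b2@17:R b3@18:L b4@19:R]
Beat 13 (R): throw ball5 h=9 -> lands@22:L; in-air after throw: [b1@14:L b6@15:R b2@17:R b3@18:L b4@19:R b5@22:L]
Beat 14 (L): throw ball1 h=2 -> lands@16:L; in-air after throw: [b6@15:R b1@16:L b2@17:R b3@18:L b4@19:R b5@22:L]
Beat 15 (R): throw ball6 h=8 -> lands@23:R; in-air after throw: [b1@16:L b2@17:R b3@18:L b4@19:R b5@22:L b6@23:R]
Beat 16 (L): throw ball1 h=5 -> lands@21:R; in-air after throw: [b2@17:R b3@18:L b4@19:R b1@21:R b5@22:L b6@23:R]
Beat 17 (R): throw ball2 h=9 -> lands@26:L; in-air after throw: [b3@18:L b4@19:R b1@21:R b5@22:L b6@23:R b2@26:L]
Beat 18 (L): throw ball3 h=2 -> lands@20:L; in-air after throw: [b4@19:R b3@20:L b1@21:R b5@22:L b6@23:R b2@26:L]
Beat 19 (R): throw ball4 h=8 -> lands@27:R; in-air after throw: [b3@20:L b1@21:R b5@22:L b6@23:R b2@26:L b4@27:R]
Beat 20 (L): throw ball3 h=5 -> lands@25:R; in-air after throw: [b1@21:R b5@22:L b6@23:R b3@25:R b2@26:L b4@27:R]
Beat 21 (R): throw ball1 h=9 -> lands@30:L; in-air after throw: [b5@22:L b6@23:R b3@25:R b2@26:L b4@27:R b1@30:L]
Beat 22 (L): throw ball5 h=2 -> lands@24:L; in-air after throw: [b6@23:R b5@24:L b3@25:R b2@26:L b4@27:R b1@30:L]
Beat 23 (R): throw ball6 h=8 -> lands@31:R; in-air after throw: [b5@24:L b3@25:R b2@26:L b4@27:R b1@30:L b6@31:R]
Ball 6: thrown@7 h=8 -> first land @15; rethrown@15 h=8 -> second land @23

Answer: 15 23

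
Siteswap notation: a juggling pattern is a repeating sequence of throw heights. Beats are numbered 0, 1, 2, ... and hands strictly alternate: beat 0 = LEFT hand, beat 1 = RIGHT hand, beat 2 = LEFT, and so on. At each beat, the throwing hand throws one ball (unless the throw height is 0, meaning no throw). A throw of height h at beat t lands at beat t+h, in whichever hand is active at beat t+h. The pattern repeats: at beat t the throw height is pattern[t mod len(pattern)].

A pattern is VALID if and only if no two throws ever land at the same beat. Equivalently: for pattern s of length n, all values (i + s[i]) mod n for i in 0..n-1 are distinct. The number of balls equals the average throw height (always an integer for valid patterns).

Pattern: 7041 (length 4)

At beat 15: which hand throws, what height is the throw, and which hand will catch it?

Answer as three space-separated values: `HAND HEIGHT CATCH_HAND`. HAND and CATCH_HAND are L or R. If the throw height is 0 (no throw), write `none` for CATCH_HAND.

Beat 15: 15 mod 2 = 1, so hand = R
Throw height = pattern[15 mod 4] = pattern[3] = 1
Lands at beat 15+1=16, 16 mod 2 = 0, so catch hand = L

Answer: R 1 L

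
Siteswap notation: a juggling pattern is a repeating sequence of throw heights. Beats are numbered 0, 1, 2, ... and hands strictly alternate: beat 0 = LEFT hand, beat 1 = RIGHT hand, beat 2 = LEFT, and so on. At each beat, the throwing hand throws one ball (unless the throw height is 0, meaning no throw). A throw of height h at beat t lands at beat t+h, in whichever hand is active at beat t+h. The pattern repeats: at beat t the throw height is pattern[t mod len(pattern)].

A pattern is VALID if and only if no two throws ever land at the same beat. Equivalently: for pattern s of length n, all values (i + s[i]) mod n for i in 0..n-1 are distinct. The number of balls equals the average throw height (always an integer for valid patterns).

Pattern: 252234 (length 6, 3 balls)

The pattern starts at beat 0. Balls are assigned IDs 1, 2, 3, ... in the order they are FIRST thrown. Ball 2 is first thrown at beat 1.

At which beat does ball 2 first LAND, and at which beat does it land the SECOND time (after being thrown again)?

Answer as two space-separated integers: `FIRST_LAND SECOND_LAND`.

Answer: 6 8

Derivation:
Beat 0 (L): throw ball1 h=2 -> lands@2:L; in-air after throw: [b1@2:L]
Beat 1 (R): throw ball2 h=5 -> lands@6:L; in-air after throw: [b1@2:L b2@6:L]
Beat 2 (L): throw ball1 h=2 -> lands@4:L; in-air after throw: [b1@4:L b2@6:L]
Beat 3 (R): throw ball3 h=2 -> lands@5:R; in-air after throw: [b1@4:L b3@5:R b2@6:L]
Beat 4 (L): throw ball1 h=3 -> lands@7:R; in-air after throw: [b3@5:R b2@6:L b1@7:R]
Beat 5 (R): throw ball3 h=4 -> lands@9:R; in-air after throw: [b2@6:L b1@7:R b3@9:R]
Beat 6 (L): throw ball2 h=2 -> lands@8:L; in-air after throw: [b1@7:R b2@8:L b3@9:R]
Beat 7 (R): throw ball1 h=5 -> lands@12:L; in-air after throw: [b2@8:L b3@9:R b1@12:L]
Beat 8 (L): throw ball2 h=2 -> lands@10:L; in-air after throw: [b3@9:R b2@10:L b1@12:L]
Ball 2: thrown@1 h=5 -> first land @6; rethrown@6 h=2 -> second land @8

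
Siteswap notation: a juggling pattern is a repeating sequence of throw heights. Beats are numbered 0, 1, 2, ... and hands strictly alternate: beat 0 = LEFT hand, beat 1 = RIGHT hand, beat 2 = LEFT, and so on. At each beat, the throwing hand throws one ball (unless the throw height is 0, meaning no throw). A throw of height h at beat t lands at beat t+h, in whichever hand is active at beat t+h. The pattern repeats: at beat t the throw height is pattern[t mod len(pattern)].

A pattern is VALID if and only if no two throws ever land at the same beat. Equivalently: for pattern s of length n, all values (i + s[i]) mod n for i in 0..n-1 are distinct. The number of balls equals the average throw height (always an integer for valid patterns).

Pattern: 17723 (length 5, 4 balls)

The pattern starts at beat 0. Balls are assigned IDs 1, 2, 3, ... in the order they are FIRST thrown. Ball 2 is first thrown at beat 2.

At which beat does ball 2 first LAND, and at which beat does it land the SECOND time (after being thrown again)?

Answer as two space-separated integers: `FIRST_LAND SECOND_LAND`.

Answer: 9 12

Derivation:
Beat 0 (L): throw ball1 h=1 -> lands@1:R; in-air after throw: [b1@1:R]
Beat 1 (R): throw ball1 h=7 -> lands@8:L; in-air after throw: [b1@8:L]
Beat 2 (L): throw ball2 h=7 -> lands@9:R; in-air after throw: [b1@8:L b2@9:R]
Beat 3 (R): throw ball3 h=2 -> lands@5:R; in-air after throw: [b3@5:R b1@8:L b2@9:R]
Beat 4 (L): throw ball4 h=3 -> lands@7:R; in-air after throw: [b3@5:R b4@7:R b1@8:L b2@9:R]
Beat 5 (R): throw ball3 h=1 -> lands@6:L; in-air after throw: [b3@6:L b4@7:R b1@8:L b2@9:R]
Beat 6 (L): throw ball3 h=7 -> lands@13:R; in-air after throw: [b4@7:R b1@8:L b2@9:R b3@13:R]
Beat 7 (R): throw ball4 h=7 -> lands@14:L; in-air after throw: [b1@8:L b2@9:R b3@13:R b4@14:L]
Beat 8 (L): throw ball1 h=2 -> lands@10:L; in-air after throw: [b2@9:R b1@10:L b3@13:R b4@14:L]
Beat 9 (R): throw ball2 h=3 -> lands@12:L; in-air after throw: [b1@10:L b2@12:L b3@13:R b4@14:L]
Beat 10 (L): throw ball1 h=1 -> lands@11:R; in-air after throw: [b1@11:R b2@12:L b3@13:R b4@14:L]
Beat 11 (R): throw ball1 h=7 -> lands@18:L; in-air after throw: [b2@12:L b3@13:R b4@14:L b1@18:L]
Beat 12 (L): throw ball2 h=7 -> lands@19:R; in-air after throw: [b3@13:R b4@14:L b1@18:L b2@19:R]
Ball 2: thrown@2 h=7 -> first land @9; rethrown@9 h=3 -> second land @12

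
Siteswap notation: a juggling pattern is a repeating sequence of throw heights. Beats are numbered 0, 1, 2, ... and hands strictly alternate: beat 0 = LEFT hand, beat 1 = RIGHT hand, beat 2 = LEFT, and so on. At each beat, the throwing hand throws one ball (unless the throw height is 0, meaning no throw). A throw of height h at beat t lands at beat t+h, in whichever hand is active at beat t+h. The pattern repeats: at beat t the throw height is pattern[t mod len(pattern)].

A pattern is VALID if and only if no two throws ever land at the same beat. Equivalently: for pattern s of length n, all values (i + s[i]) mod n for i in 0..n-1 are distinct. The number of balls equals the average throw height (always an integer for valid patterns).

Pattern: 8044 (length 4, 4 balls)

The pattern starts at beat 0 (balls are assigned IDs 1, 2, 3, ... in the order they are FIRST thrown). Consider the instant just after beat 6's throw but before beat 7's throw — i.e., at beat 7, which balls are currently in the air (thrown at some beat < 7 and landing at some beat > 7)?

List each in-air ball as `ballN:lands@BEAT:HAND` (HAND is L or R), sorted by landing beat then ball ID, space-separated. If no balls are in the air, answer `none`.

Answer: ball1:lands@8:L ball2:lands@10:L ball4:lands@12:L

Derivation:
Beat 0 (L): throw ball1 h=8 -> lands@8:L; in-air after throw: [b1@8:L]
Beat 2 (L): throw ball2 h=4 -> lands@6:L; in-air after throw: [b2@6:L b1@8:L]
Beat 3 (R): throw ball3 h=4 -> lands@7:R; in-air after throw: [b2@6:L b3@7:R b1@8:L]
Beat 4 (L): throw ball4 h=8 -> lands@12:L; in-air after throw: [b2@6:L b3@7:R b1@8:L b4@12:L]
Beat 6 (L): throw ball2 h=4 -> lands@10:L; in-air after throw: [b3@7:R b1@8:L b2@10:L b4@12:L]
Beat 7 (R): throw ball3 h=4 -> lands@11:R; in-air after throw: [b1@8:L b2@10:L b3@11:R b4@12:L]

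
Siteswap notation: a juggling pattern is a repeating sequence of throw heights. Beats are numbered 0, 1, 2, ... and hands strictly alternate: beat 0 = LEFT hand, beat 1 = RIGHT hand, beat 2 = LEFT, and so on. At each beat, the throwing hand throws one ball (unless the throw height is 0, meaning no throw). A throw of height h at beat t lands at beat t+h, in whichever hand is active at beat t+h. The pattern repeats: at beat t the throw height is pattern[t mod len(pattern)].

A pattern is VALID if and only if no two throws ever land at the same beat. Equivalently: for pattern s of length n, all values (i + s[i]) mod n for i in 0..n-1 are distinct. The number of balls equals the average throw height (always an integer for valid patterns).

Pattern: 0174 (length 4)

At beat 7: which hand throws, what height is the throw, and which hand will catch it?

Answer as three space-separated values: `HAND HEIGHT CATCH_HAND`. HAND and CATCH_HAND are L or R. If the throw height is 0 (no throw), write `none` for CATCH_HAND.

Answer: R 4 R

Derivation:
Beat 7: 7 mod 2 = 1, so hand = R
Throw height = pattern[7 mod 4] = pattern[3] = 4
Lands at beat 7+4=11, 11 mod 2 = 1, so catch hand = R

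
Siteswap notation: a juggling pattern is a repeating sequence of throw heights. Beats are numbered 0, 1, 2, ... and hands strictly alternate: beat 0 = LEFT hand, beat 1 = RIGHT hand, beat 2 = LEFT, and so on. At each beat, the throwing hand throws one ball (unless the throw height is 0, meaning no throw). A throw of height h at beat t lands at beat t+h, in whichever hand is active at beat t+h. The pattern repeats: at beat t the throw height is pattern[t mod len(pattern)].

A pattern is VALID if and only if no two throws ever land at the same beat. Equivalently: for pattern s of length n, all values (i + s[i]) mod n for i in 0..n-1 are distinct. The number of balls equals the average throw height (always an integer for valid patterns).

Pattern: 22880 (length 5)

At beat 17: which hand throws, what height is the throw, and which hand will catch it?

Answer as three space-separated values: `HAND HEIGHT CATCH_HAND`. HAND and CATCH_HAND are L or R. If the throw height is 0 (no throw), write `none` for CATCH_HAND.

Answer: R 8 R

Derivation:
Beat 17: 17 mod 2 = 1, so hand = R
Throw height = pattern[17 mod 5] = pattern[2] = 8
Lands at beat 17+8=25, 25 mod 2 = 1, so catch hand = R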